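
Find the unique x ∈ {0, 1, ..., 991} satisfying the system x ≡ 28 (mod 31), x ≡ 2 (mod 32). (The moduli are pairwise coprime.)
x ≡ 834 (mod 992); the representative in [0, 992) is 834

The moduli 31, 32 are pairwise coprime, so by the CRT there is a unique solution mod 31·32 = 992.
Solve by successive substitution. Start with x ≡ 28 (mod 31).
  Combine with x ≡ 2 (mod 32): write x = 28 + 31·t and require 28 + 31·t ≡ 2 (mod 32), i.e. 31·t ≡ 2 − 28 ≡ 6 (mod 32). Since 31^(−1) ≡ 31 (mod 32), t ≡ 31·6 ≡ 26 (mod 32). So x ≡ 28 + 31·26 = 834 (mod 992).
Unique solution in [0, 992): x = 834.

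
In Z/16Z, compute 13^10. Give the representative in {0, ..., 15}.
9

Use repeated squaring. Binary(10) = 1010. Walk through the bits of the exponent 10 left-to-right: at each bit after the leading one, square the running value, then multiply by 13 if the bit is 1 (always reducing mod 16):
  bit 1 = 1 (leading): start with 13.
  bit 2 = 0: square 13^2 = 169 ≡ 9 (mod 16).
  bit 3 = 1: square 9^2 = 81 ≡ 1; bit is 1, so multiply 1·13 = 13 (mod 16).
  bit 4 = 0: square 13^2 = 169 ≡ 9 (mod 16).
Final value: 13^10 ≡ 9 (mod 16).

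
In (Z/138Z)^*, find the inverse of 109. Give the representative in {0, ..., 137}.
109^(−1) ≡ 19 (mod 138)

Apply the extended Euclidean algorithm to (138, 109), tracking rows (r, s, t) with s·138 + t·109 = r. Each division r_prev = q·r_cur + r_new produces the new row as (previous row) − q·(current row):
  row A: (138, 1, 0)   [1·138 + 0·109 = 138]
  row B: (109, 0, 1)   [0·138 + 1·109 = 109]
  138 = 1·109 + 29   → row C = row A − 1·row B = (29, 1, −1)   [check: 1·138 − 1·109 = 29]
  109 = 3·29 + 22   → row D = row B − 3·row C = (22, −3, 4)   [check: −3·138 + 4·109 = 22]
  29 = 1·22 + 7   → row E = row C − 1·row D = (7, 4, −5)   [check: 4·138 − 5·109 = 7]
  22 = 3·7 + 1   → row F = row D − 3·row E = (1, −15, 19)   [check: −15·138 + 19·109 = 1]
  7 = 7·1 + 0   → remainder 0, stop. gcd = 1 (last nonzero row F).
The gcd is 1, so 109 is invertible mod 138. The last nonzero row gives −15·138 + 19·109 = 1, so t = 19. So 109^(−1) ≡ 19 (mod 138). Verify: 109 · 19 = 2071 ≡ 1 (mod 138). ✓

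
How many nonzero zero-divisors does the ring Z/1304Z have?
In Z/1304Z each nonzero element is either a unit (gcd with 1304 is 1) or a zero-divisor (gcd > 1). The number of units is φ(1304): factorise 1304 = 2^3 · 163, so φ(1304) = (2^3 − 2^2) · (163 − 1) = 4 · 162 = 648. The nonzero elements number 1304 − 1 = 1303. Hence the nonzero zero-divisors number 1303 − 648 = 655.

Final answer: Z/1304Z has 655 nonzero zero-divisors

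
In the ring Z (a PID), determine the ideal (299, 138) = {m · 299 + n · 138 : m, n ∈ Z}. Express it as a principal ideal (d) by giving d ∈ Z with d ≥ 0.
(299, 138) = (23); d = 23

In the PID Z, (a, b) is generated by gcd(a, b). Compute gcd(299, 138) with the extended Euclidean algorithm, tracking rows (r, s, t) with s·299 + t·138 = r:
  row A: (299, 1, 0)   [1·299 + 0·138 = 299]
  row B: (138, 0, 1)   [0·299 + 1·138 = 138]
  299 = 2·138 + 23   → row C = row A − 2·row B = (23, 1, −2)   [check: 1·299 − 2·138 = 23]
  138 = 6·23 + 0   → remainder 0, stop. gcd = 23 (last nonzero row C).
So gcd(299, 138) = 23, with Bézout identity 1·299 − 2·138 = 23. Containment (⊇): the Bézout identity exhibits 23 as an element of (299, 138), giving (23) ⊆ (299, 138). Containment (⊆): since 23 | 299 and 23 | 138 (299 = 23·13, 138 = 23·6), every Z-linear combination of 299 and 138 is divisible by 23, so (299, 138) ⊆ (23). Therefore (299, 138) = (23), d = 23.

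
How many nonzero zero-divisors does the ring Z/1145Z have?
Z/1145Z has 232 nonzero zero-divisors

In Z/1145Z each nonzero element is either a unit (gcd with 1145 is 1) or a zero-divisor (gcd > 1). The number of units is φ(1145): factorise 1145 = 5 · 229, so φ(1145) = (5 − 1) · (229 − 1) = 4 · 228 = 912. The nonzero elements number 1145 − 1 = 1144. Hence the nonzero zero-divisors number 1144 − 912 = 232.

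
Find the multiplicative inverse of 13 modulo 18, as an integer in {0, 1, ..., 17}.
13^(−1) ≡ 7 (mod 18)

Apply the extended Euclidean algorithm to (18, 13), tracking rows (r, s, t) with s·18 + t·13 = r. Each division r_prev = q·r_cur + r_new produces the new row as (previous row) − q·(current row):
  row A: (18, 1, 0)   [1·18 + 0·13 = 18]
  row B: (13, 0, 1)   [0·18 + 1·13 = 13]
  18 = 1·13 + 5   → row C = row A − 1·row B = (5, 1, −1)   [check: 1·18 − 1·13 = 5]
  13 = 2·5 + 3   → row D = row B − 2·row C = (3, −2, 3)   [check: −2·18 + 3·13 = 3]
  5 = 1·3 + 2   → row E = row C − 1·row D = (2, 3, −4)   [check: 3·18 − 4·13 = 2]
  3 = 1·2 + 1   → row F = row D − 1·row E = (1, −5, 7)   [check: −5·18 + 7·13 = 1]
  2 = 2·1 + 0   → remainder 0, stop. gcd = 1 (last nonzero row F).
The gcd is 1, so 13 is invertible mod 18. The last nonzero row gives −5·18 + 7·13 = 1, so t = 7. So 13^(−1) ≡ 7 (mod 18). Verify: 13 · 7 = 91 ≡ 1 (mod 18). ✓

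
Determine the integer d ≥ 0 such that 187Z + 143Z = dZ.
In the PID Z, (a, b) is generated by gcd(a, b). Compute gcd(187, 143) with the extended Euclidean algorithm, tracking rows (r, s, t) with s·187 + t·143 = r:
  row A: (187, 1, 0)   [1·187 + 0·143 = 187]
  row B: (143, 0, 1)   [0·187 + 1·143 = 143]
  187 = 1·143 + 44   → row C = row A − 1·row B = (44, 1, −1)   [check: 1·187 − 1·143 = 44]
  143 = 3·44 + 11   → row D = row B − 3·row C = (11, −3, 4)   [check: −3·187 + 4·143 = 11]
  44 = 4·11 + 0   → remainder 0, stop. gcd = 11 (last nonzero row D).
So gcd(187, 143) = 11, with Bézout identity −3·187 + 4·143 = 11. Containment (⊇): the Bézout identity exhibits 11 as an element of (187, 143), giving (11) ⊆ (187, 143). Containment (⊆): since 11 | 187 and 11 | 143 (187 = 11·17, 143 = 11·13), every Z-linear combination of 187 and 143 is divisible by 11, so (187, 143) ⊆ (11). Therefore (187, 143) = (11), d = 11.

Final answer: (187, 143) = (11); d = 11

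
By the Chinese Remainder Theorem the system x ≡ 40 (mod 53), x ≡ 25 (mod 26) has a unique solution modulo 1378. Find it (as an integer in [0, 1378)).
The moduli 53, 26 are pairwise coprime, so by the CRT there is a unique solution mod 53·26 = 1378.
Solve by successive substitution. Start with x ≡ 40 (mod 53).
  Combine with x ≡ 25 (mod 26): write x = 40 + 53·t and require 40 + 53·t ≡ 25 (mod 26), i.e. 53·t ≡ 25 − 40 ≡ 11 (mod 26). Since 53^(−1) ≡ 1 (mod 26) (53 ≡ 1 (mod 26)), t ≡ 1·11 ≡ 11 (mod 26). So x ≡ 40 + 53·11 = 623 (mod 1378).
Unique solution in [0, 1378): x = 623.

Final answer: x ≡ 623 (mod 1378); the representative in [0, 1378) is 623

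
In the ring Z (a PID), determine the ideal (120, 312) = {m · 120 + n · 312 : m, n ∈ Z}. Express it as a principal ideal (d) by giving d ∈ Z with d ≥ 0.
In the PID Z, (a, b) is generated by gcd(a, b). Compute gcd(312, 120) with the extended Euclidean algorithm, tracking rows (r, s, t) with s·312 + t·120 = r:
  row A: (312, 1, 0)   [1·312 + 0·120 = 312]
  row B: (120, 0, 1)   [0·312 + 1·120 = 120]
  312 = 2·120 + 72   → row C = row A − 2·row B = (72, 1, −2)   [check: 1·312 − 2·120 = 72]
  120 = 1·72 + 48   → row D = row B − 1·row C = (48, −1, 3)   [check: −1·312 + 3·120 = 48]
  72 = 1·48 + 24   → row E = row C − 1·row D = (24, 2, −5)   [check: 2·312 − 5·120 = 24]
  48 = 2·24 + 0   → remainder 0, stop. gcd = 24 (last nonzero row E).
So gcd(120, 312) = 24, with Bézout identity 2·312 − 5·120 = 24. Containment (⊇): the Bézout identity exhibits 24 as an element of (120, 312), giving (24) ⊆ (120, 312). Containment (⊆): since 24 | 120 and 24 | 312 (120 = 24·5, 312 = 24·13), every Z-linear combination of 120 and 312 is divisible by 24, so (120, 312) ⊆ (24). Therefore (120, 312) = (24), d = 24.

Final answer: (120, 312) = (24); d = 24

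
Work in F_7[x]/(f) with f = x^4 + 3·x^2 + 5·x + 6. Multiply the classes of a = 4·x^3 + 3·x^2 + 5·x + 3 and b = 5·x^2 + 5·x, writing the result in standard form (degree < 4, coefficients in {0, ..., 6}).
Multiply as integer polynomials: a · b = 20·x^5 + 35·x^4 + 40·x^3 + 40·x^2 + 15·x. Reducing coefficients mod 7: a · b ≡ 6·x^5 + 5·x^3 + 5·x^2 + x. Now divide by f(x) = x^4 + 3·x^2 + 5·x + 6 in F_7[x], eliminating the leading term at each step:
  leading term 6·x^5: subtract (6·x)·f(x) = 6·x^5 + 4·x^3 + 2·x^2 + x, leaving x^3 + 3·x^2 (coefficients mod 7)
The degree is now < 4, so this is the remainder. Hence a · b ≡ x^3 + 3·x^2 in F_7[x]/(f).

Final answer: a · b ≡ x^3 + 3·x^2 (mod f(x))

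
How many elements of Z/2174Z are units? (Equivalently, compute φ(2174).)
Z/2174Z has φ(2174) = 1086 units

An element a ∈ Z/2174Z is a unit iff gcd(a, 2174) = 1, so the number of units is φ(2174). φ is multiplicative, with φ(p^e) = p^e − p^(e−1). Factorise 2174 = 2 · 1087. Then
  φ(2174) = (2 − 1) · (1087 − 1) = 1 · 1086 = 1086.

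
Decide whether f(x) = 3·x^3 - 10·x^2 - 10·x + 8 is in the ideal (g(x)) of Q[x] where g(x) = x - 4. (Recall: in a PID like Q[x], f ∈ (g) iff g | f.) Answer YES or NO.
In Q[x] the ideal (g) consists of all multiples of g, so f ∈ (g) iff g | f, i.e. iff the remainder of f on division by g is 0. Divide f by g (g is monic, so eliminate the leading term of the running remainder at each step):
  leading term 3·x^3: subtract (3·x^2)·g(x) = 3·x^3 - 12·x^2, leaving 2·x^2 - 10·x + 8
  leading term 2·x^2: subtract (2·x)·g(x) = 2·x^2 - 8·x, leaving 8 - 2·x
  leading term -2·x: subtract (-2)·g(x) = 8 - 2·x, leaving 0
The remainder is 0, so f(x) = g(x) · h(x) with h(x) = 3·x^2 + 2·x - 2. Hence g | f, i.e. f ∈ (g).

Final answer: YES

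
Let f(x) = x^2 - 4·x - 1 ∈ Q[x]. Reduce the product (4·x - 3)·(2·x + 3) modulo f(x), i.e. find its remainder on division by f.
a · b ≡ 38·x - 1 (mod f(x))

First multiply in Q[x] without reducing: a · b = 8·x^2 + 6·x - 9. Now divide by f(x) = x^2 - 4·x - 1, eliminating the leading term at each step:
  leading term 8·x^2: subtract (8)·f(x) = 8·x^2 - 32·x - 8, leaving 38·x - 1
The degree is now < 2, so this is the remainder. Hence a · b ≡ 38·x - 1 in Q[x]/(f).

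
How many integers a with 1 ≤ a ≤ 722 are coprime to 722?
The number of a ∈ {1, ..., 722} with gcd(a, 722) = 1 is by definition Euler's totient φ(722). φ is multiplicative, with φ(p^e) = p^e − p^(e−1). Factorise 722 = 2 · 19^2. Then
  φ(722) = (2 − 1) · (19^2 − 19^1) = 1 · 342 = 342.
So there are 342 such integers.

Final answer: 342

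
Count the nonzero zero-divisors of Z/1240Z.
In Z/1240Z each nonzero element is either a unit (gcd with 1240 is 1) or a zero-divisor (gcd > 1). The number of units is φ(1240): factorise 1240 = 2^3 · 5 · 31, so φ(1240) = (2^3 − 2^2) · (5 − 1) · (31 − 1) = 4 · 4 · 30 = 480. The nonzero elements number 1240 − 1 = 1239. Hence the nonzero zero-divisors number 1239 − 480 = 759.

Final answer: Z/1240Z has 759 nonzero zero-divisors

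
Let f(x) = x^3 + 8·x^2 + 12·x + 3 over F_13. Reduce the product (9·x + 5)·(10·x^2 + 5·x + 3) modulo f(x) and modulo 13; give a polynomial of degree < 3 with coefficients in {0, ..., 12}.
a · b ≡ 12·x^2 + 12·x + 5 (mod f(x))

Multiply as integer polynomials: a · b = 90·x^3 + 95·x^2 + 52·x + 15. Reducing coefficients mod 13: a · b ≡ 12·x^3 + 4·x^2 + 2. Now divide by f(x) = x^3 + 8·x^2 + 12·x + 3 in F_13[x], eliminating the leading term at each step:
  leading term 12·x^3: subtract (12)·f(x) = 12·x^3 + 5·x^2 + x + 10, leaving 12·x^2 + 12·x + 5 (coefficients mod 13)
The degree is now < 3, so this is the remainder. Hence a · b ≡ 12·x^2 + 12·x + 5 in F_13[x]/(f).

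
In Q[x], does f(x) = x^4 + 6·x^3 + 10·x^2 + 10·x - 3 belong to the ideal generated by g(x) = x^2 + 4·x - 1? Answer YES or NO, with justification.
YES

In Q[x] the ideal (g) consists of all multiples of g, so f ∈ (g) iff g | f, i.e. iff the remainder of f on division by g is 0. Divide f by g (g is monic, so eliminate the leading term of the running remainder at each step):
  leading term x^4: subtract (x^2)·g(x) = x^4 + 4·x^3 - x^2, leaving 2·x^3 + 11·x^2 + 10·x - 3
  leading term 2·x^3: subtract (2·x)·g(x) = 2·x^3 + 8·x^2 - 2·x, leaving 3·x^2 + 12·x - 3
  leading term 3·x^2: subtract (3)·g(x) = 3·x^2 + 12·x - 3, leaving 0
The remainder is 0, so f(x) = g(x) · h(x) with h(x) = x^2 + 2·x + 3. Hence g | f, i.e. f ∈ (g).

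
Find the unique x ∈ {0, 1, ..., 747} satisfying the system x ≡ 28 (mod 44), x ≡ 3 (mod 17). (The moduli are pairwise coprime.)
x ≡ 292 (mod 748); the representative in [0, 748) is 292

The moduli 44, 17 are pairwise coprime, so by the CRT there is a unique solution mod 44·17 = 748.
Solve by successive substitution. Start with x ≡ 28 (mod 44).
  Combine with x ≡ 3 (mod 17): write x = 28 + 44·t and require 28 + 44·t ≡ 3 (mod 17), i.e. 44·t ≡ 3 − 28 ≡ 9 (mod 17). Since 44^(−1) ≡ 12 (mod 17) (44 ≡ 10 (mod 17)), t ≡ 12·9 ≡ 6 (mod 17). So x ≡ 28 + 44·6 = 292 (mod 748).
Unique solution in [0, 748): x = 292.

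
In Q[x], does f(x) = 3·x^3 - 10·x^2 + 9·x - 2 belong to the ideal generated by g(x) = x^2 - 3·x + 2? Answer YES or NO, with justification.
YES

In Q[x] the ideal (g) consists of all multiples of g, so f ∈ (g) iff g | f, i.e. iff the remainder of f on division by g is 0. Divide f by g (g is monic, so eliminate the leading term of the running remainder at each step):
  leading term 3·x^3: subtract (3·x)·g(x) = 3·x^3 - 9·x^2 + 6·x, leaving -x^2 + 3·x - 2
  leading term -x^2: subtract (-1)·g(x) = -x^2 + 3·x - 2, leaving 0
The remainder is 0, so f(x) = g(x) · h(x) with h(x) = 3·x - 1. Hence g | f, i.e. f ∈ (g).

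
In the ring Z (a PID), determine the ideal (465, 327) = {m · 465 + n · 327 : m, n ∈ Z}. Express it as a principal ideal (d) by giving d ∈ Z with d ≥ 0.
In the PID Z, (a, b) is generated by gcd(a, b). Compute gcd(465, 327) with the extended Euclidean algorithm, tracking rows (r, s, t) with s·465 + t·327 = r:
  row A: (465, 1, 0)   [1·465 + 0·327 = 465]
  row B: (327, 0, 1)   [0·465 + 1·327 = 327]
  465 = 1·327 + 138   → row C = row A − 1·row B = (138, 1, −1)   [check: 1·465 − 1·327 = 138]
  327 = 2·138 + 51   → row D = row B − 2·row C = (51, −2, 3)   [check: −2·465 + 3·327 = 51]
  138 = 2·51 + 36   → row E = row C − 2·row D = (36, 5, −7)   [check: 5·465 − 7·327 = 36]
  51 = 1·36 + 15   → row F = row D − 1·row E = (15, −7, 10)   [check: −7·465 + 10·327 = 15]
  36 = 2·15 + 6   → row G = row E − 2·row F = (6, 19, −27)   [check: 19·465 − 27·327 = 6]
  15 = 2·6 + 3   → row H = row F − 2·row G = (3, −45, 64)   [check: −45·465 + 64·327 = 3]
  6 = 2·3 + 0   → remainder 0, stop. gcd = 3 (last nonzero row H).
So gcd(465, 327) = 3, with Bézout identity −45·465 + 64·327 = 3. Containment (⊇): the Bézout identity exhibits 3 as an element of (465, 327), giving (3) ⊆ (465, 327). Containment (⊆): since 3 | 465 and 3 | 327 (465 = 3·155, 327 = 3·109), every Z-linear combination of 465 and 327 is divisible by 3, so (465, 327) ⊆ (3). Therefore (465, 327) = (3), d = 3.

Final answer: (465, 327) = (3); d = 3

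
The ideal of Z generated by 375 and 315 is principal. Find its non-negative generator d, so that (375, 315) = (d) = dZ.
In the PID Z, (a, b) is generated by gcd(a, b). Compute gcd(375, 315) with the extended Euclidean algorithm, tracking rows (r, s, t) with s·375 + t·315 = r:
  row A: (375, 1, 0)   [1·375 + 0·315 = 375]
  row B: (315, 0, 1)   [0·375 + 1·315 = 315]
  375 = 1·315 + 60   → row C = row A − 1·row B = (60, 1, −1)   [check: 1·375 − 1·315 = 60]
  315 = 5·60 + 15   → row D = row B − 5·row C = (15, −5, 6)   [check: −5·375 + 6·315 = 15]
  60 = 4·15 + 0   → remainder 0, stop. gcd = 15 (last nonzero row D).
So gcd(375, 315) = 15, with Bézout identity −5·375 + 6·315 = 15. Containment (⊇): the Bézout identity exhibits 15 as an element of (375, 315), giving (15) ⊆ (375, 315). Containment (⊆): since 15 | 375 and 15 | 315 (375 = 15·25, 315 = 15·21), every Z-linear combination of 375 and 315 is divisible by 15, so (375, 315) ⊆ (15). Therefore (375, 315) = (15), d = 15.

Final answer: (375, 315) = (15); d = 15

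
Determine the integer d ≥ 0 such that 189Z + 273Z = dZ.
(189, 273) = (21); d = 21

In the PID Z, (a, b) is generated by gcd(a, b). Compute gcd(273, 189) with the extended Euclidean algorithm, tracking rows (r, s, t) with s·273 + t·189 = r:
  row A: (273, 1, 0)   [1·273 + 0·189 = 273]
  row B: (189, 0, 1)   [0·273 + 1·189 = 189]
  273 = 1·189 + 84   → row C = row A − 1·row B = (84, 1, −1)   [check: 1·273 − 1·189 = 84]
  189 = 2·84 + 21   → row D = row B − 2·row C = (21, −2, 3)   [check: −2·273 + 3·189 = 21]
  84 = 4·21 + 0   → remainder 0, stop. gcd = 21 (last nonzero row D).
So gcd(189, 273) = 21, with Bézout identity −2·273 + 3·189 = 21. Containment (⊇): the Bézout identity exhibits 21 as an element of (189, 273), giving (21) ⊆ (189, 273). Containment (⊆): since 21 | 189 and 21 | 273 (189 = 21·9, 273 = 21·13), every Z-linear combination of 189 and 273 is divisible by 21, so (189, 273) ⊆ (21). Therefore (189, 273) = (21), d = 21.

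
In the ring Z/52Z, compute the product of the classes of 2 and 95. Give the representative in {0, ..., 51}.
34

Reduce the factors first: 95 ≡ 43 (mod 52), so 2 · 95 ≡ 2 · 43 (mod 52). 2 · 43 = 86. Dividing by 52: 86 = 1·52 + 34. So (2 · 95) mod 52 = 34.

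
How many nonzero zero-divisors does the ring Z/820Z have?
Z/820Z has 499 nonzero zero-divisors

In Z/820Z each nonzero element is either a unit (gcd with 820 is 1) or a zero-divisor (gcd > 1). The number of units is φ(820): factorise 820 = 2^2 · 5 · 41, so φ(820) = (2^2 − 2^1) · (5 − 1) · (41 − 1) = 2 · 4 · 40 = 320. The nonzero elements number 820 − 1 = 819. Hence the nonzero zero-divisors number 819 − 320 = 499.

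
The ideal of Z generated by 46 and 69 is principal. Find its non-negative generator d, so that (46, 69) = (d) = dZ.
In the PID Z, (a, b) is generated by gcd(a, b). Compute gcd(69, 46) with the extended Euclidean algorithm, tracking rows (r, s, t) with s·69 + t·46 = r:
  row A: (69, 1, 0)   [1·69 + 0·46 = 69]
  row B: (46, 0, 1)   [0·69 + 1·46 = 46]
  69 = 1·46 + 23   → row C = row A − 1·row B = (23, 1, −1)   [check: 1·69 − 1·46 = 23]
  46 = 2·23 + 0   → remainder 0, stop. gcd = 23 (last nonzero row C).
So gcd(46, 69) = 23, with Bézout identity 1·69 − 1·46 = 23. Containment (⊇): the Bézout identity exhibits 23 as an element of (46, 69), giving (23) ⊆ (46, 69). Containment (⊆): since 23 | 46 and 23 | 69 (46 = 23·2, 69 = 23·3), every Z-linear combination of 46 and 69 is divisible by 23, so (46, 69) ⊆ (23). Therefore (46, 69) = (23), d = 23.

Final answer: (46, 69) = (23); d = 23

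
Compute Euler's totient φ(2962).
φ(2962) = 1480

φ is multiplicative, with φ(p^e) = p^e − p^(e−1). Factorise 2962 = 2 · 1481. Then
  φ(2962) = (2 − 1) · (1481 − 1) = 1 · 1480 = 1480.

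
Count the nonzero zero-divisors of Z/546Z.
In Z/546Z each nonzero element is either a unit (gcd with 546 is 1) or a zero-divisor (gcd > 1). The number of units is φ(546): factorise 546 = 2 · 3 · 7 · 13, so φ(546) = (2 − 1) · (3 − 1) · (7 − 1) · (13 − 1) = 1 · 2 · 6 · 12 = 144. The nonzero elements number 546 − 1 = 545. Hence the nonzero zero-divisors number 545 − 144 = 401.

Final answer: Z/546Z has 401 nonzero zero-divisors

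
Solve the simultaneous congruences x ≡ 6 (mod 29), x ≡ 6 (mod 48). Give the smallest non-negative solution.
The moduli 29, 48 are pairwise coprime, so by the CRT there is a unique solution mod 29·48 = 1392.
Solve by successive substitution. Start with x ≡ 6 (mod 29).
  Combine with x ≡ 6 (mod 48): write x = 6 + 29·t and require 6 + 29·t ≡ 6 (mod 48), i.e. 29·t ≡ 6 − 6 ≡ 0 (mod 48). Since 29^(−1) ≡ 5 (mod 48), t ≡ 5·0 ≡ 0 (mod 48). So x ≡ 6 + 29·0 = 6 (mod 1392).
Unique solution in [0, 1392): x = 6.

Final answer: x ≡ 6 (mod 1392); the representative in [0, 1392) is 6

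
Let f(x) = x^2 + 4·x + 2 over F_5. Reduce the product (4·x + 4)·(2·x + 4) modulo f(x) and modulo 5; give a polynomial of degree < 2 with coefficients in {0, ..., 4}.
Multiply as integer polynomials: a · b = 8·x^2 + 24·x + 16. Reducing coefficients mod 5: a · b ≡ 3·x^2 + 4·x + 1. Now divide by f(x) = x^2 + 4·x + 2 in F_5[x], eliminating the leading term at each step:
  leading term 3·x^2: subtract (3)·f(x) = 3·x^2 + 2·x + 1, leaving 2·x (coefficients mod 5)
The degree is now < 2, so this is the remainder. Hence a · b ≡ 2·x in F_5[x]/(f).

Final answer: a · b ≡ 2·x (mod f(x))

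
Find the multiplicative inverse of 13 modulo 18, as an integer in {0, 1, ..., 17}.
13^(−1) ≡ 7 (mod 18)

Apply the extended Euclidean algorithm to (18, 13), tracking rows (r, s, t) with s·18 + t·13 = r. Each division r_prev = q·r_cur + r_new produces the new row as (previous row) − q·(current row):
  row A: (18, 1, 0)   [1·18 + 0·13 = 18]
  row B: (13, 0, 1)   [0·18 + 1·13 = 13]
  18 = 1·13 + 5   → row C = row A − 1·row B = (5, 1, −1)   [check: 1·18 − 1·13 = 5]
  13 = 2·5 + 3   → row D = row B − 2·row C = (3, −2, 3)   [check: −2·18 + 3·13 = 3]
  5 = 1·3 + 2   → row E = row C − 1·row D = (2, 3, −4)   [check: 3·18 − 4·13 = 2]
  3 = 1·2 + 1   → row F = row D − 1·row E = (1, −5, 7)   [check: −5·18 + 7·13 = 1]
  2 = 2·1 + 0   → remainder 0, stop. gcd = 1 (last nonzero row F).
The gcd is 1, so 13 is invertible mod 18. The last nonzero row gives −5·18 + 7·13 = 1, so t = 7. So 13^(−1) ≡ 7 (mod 18). Verify: 13 · 7 = 91 ≡ 1 (mod 18). ✓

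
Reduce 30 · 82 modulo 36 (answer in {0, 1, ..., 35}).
12

Reduce the factors first: 82 ≡ 10 (mod 36), so 30 · 82 ≡ 30 · 10 (mod 36). 30 · 10 = 300. Dividing by 36: 300 = 8·36 + 12. So (30 · 82) mod 36 = 12.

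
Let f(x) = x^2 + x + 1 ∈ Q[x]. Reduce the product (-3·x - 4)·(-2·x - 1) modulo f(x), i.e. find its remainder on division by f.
a · b ≡ 5·x - 2 (mod f(x))

First multiply in Q[x] without reducing: a · b = 6·x^2 + 11·x + 4. Now divide by f(x) = x^2 + x + 1, eliminating the leading term at each step:
  leading term 6·x^2: subtract (6)·f(x) = 6·x^2 + 6·x + 6, leaving 5·x - 2
The degree is now < 2, so this is the remainder. Hence a · b ≡ 5·x - 2 in Q[x]/(f).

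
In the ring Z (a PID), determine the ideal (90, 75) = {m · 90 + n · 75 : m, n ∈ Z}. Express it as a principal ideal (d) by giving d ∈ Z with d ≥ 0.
In the PID Z, (a, b) is generated by gcd(a, b). Compute gcd(90, 75) with the extended Euclidean algorithm, tracking rows (r, s, t) with s·90 + t·75 = r:
  row A: (90, 1, 0)   [1·90 + 0·75 = 90]
  row B: (75, 0, 1)   [0·90 + 1·75 = 75]
  90 = 1·75 + 15   → row C = row A − 1·row B = (15, 1, −1)   [check: 1·90 − 1·75 = 15]
  75 = 5·15 + 0   → remainder 0, stop. gcd = 15 (last nonzero row C).
So gcd(90, 75) = 15, with Bézout identity 1·90 − 1·75 = 15. Containment (⊇): the Bézout identity exhibits 15 as an element of (90, 75), giving (15) ⊆ (90, 75). Containment (⊆): since 15 | 90 and 15 | 75 (90 = 15·6, 75 = 15·5), every Z-linear combination of 90 and 75 is divisible by 15, so (90, 75) ⊆ (15). Therefore (90, 75) = (15), d = 15.

Final answer: (90, 75) = (15); d = 15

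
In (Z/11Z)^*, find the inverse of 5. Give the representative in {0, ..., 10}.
Apply the extended Euclidean algorithm to (11, 5), tracking rows (r, s, t) with s·11 + t·5 = r. Each division r_prev = q·r_cur + r_new produces the new row as (previous row) − q·(current row):
  row A: (11, 1, 0)   [1·11 + 0·5 = 11]
  row B: (5, 0, 1)   [0·11 + 1·5 = 5]
  11 = 2·5 + 1   → row C = row A − 2·row B = (1, 1, −2)   [check: 1·11 − 2·5 = 1]
  5 = 5·1 + 0   → remainder 0, stop. gcd = 1 (last nonzero row C).
The gcd is 1, so 5 is invertible mod 11. The last nonzero row gives 1·11 − 2·5 = 1, so t = −2. So 5^(−1) ≡ −2 ≡ 9 (mod 11). Verify: 5 · 9 = 45 ≡ 1 (mod 11). ✓

Final answer: 5^(−1) ≡ 9 (mod 11)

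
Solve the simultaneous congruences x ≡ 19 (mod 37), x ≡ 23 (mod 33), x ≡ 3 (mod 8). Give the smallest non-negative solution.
x ≡ 8603 (mod 9768); the representative in [0, 9768) is 8603

The moduli 37, 33, 8 are pairwise coprime, so by the CRT there is a unique solution mod 37·33·8 = 9768.
Solve by successive substitution. Start with x ≡ 19 (mod 37).
  Combine with x ≡ 23 (mod 33): write x = 19 + 37·t and require 19 + 37·t ≡ 23 (mod 33), i.e. 37·t ≡ 23 − 19 ≡ 4 (mod 33). Since 37^(−1) ≡ 25 (mod 33) (37 ≡ 4 (mod 33)), t ≡ 25·4 ≡ 1 (mod 33). So x ≡ 19 + 37·1 = 56 (mod 1221).
  Combine with x ≡ 3 (mod 8): write x = 56 + 1221·t and require 56 + 1221·t ≡ 3 (mod 8), i.e. 1221·t ≡ 3 − 56 ≡ 3 (mod 8). Since 1221^(−1) ≡ 5 (mod 8) (1221 ≡ 5 (mod 8)), t ≡ 5·3 ≡ 7 (mod 8). So x ≡ 56 + 1221·7 = 8603 (mod 9768).
Unique solution in [0, 9768): x = 8603.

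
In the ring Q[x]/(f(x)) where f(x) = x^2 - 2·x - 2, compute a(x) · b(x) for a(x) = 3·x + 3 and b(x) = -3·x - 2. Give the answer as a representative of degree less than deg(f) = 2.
a · b ≡ -33·x - 24 (mod f(x))

First multiply in Q[x] without reducing: a · b = -9·x^2 - 15·x - 6. Now divide by f(x) = x^2 - 2·x - 2, eliminating the leading term at each step:
  leading term -9·x^2: subtract (-9)·f(x) = -9·x^2 + 18·x + 18, leaving -33·x - 24
The degree is now < 2, so this is the remainder. Hence a · b ≡ -33·x - 24 in Q[x]/(f).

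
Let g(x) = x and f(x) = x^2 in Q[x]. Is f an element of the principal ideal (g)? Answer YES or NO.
In Q[x] the ideal (g) consists of all multiples of g, so f ∈ (g) iff g | f, i.e. iff the remainder of f on division by g is 0. Divide f by g (g is monic, so eliminate the leading term of the running remainder at each step):
  leading term x^2: subtract (x)·g(x) = x^2, leaving 0
The remainder is 0, so f(x) = g(x) · h(x) with h(x) = x. Hence g | f, i.e. f ∈ (g).

Final answer: YES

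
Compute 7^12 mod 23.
Use repeated squaring. Binary(12) = 1100. Walk through the bits of the exponent 12 left-to-right: at each bit after the leading one, square the running value, then multiply by 7 if the bit is 1 (always reducing mod 23):
  bit 1 = 1 (leading): start with 7.
  bit 2 = 1: square 7^2 = 49 ≡ 3; bit is 1, so multiply 3·7 = 21 (mod 23).
  bit 3 = 0: square 21^2 = 441 ≡ 4 (mod 23).
  bit 4 = 0: square 4^2 = 16 (mod 23).
Final value: 7^12 ≡ 16 (mod 23).

Final answer: 16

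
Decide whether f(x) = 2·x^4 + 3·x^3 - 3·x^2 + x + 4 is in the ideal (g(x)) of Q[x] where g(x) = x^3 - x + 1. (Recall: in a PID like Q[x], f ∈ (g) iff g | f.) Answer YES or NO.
NO

In Q[x] the ideal (g) consists of all multiples of g, so f ∈ (g) iff g | f, i.e. iff the remainder of f on division by g is 0. Divide f by g (g is monic, so eliminate the leading term of the running remainder at each step):
  leading term 2·x^4: subtract (2·x)·g(x) = 2·x^4 - 2·x^2 + 2·x, leaving 3·x^3 - x^2 - x + 4
  leading term 3·x^3: subtract (3)·g(x) = 3·x^3 - 3·x + 3, leaving -x^2 + 2·x + 1
The remainder r(x) = -x^2 + 2·x + 1 ≠ 0 (and deg r < deg g), so g ∤ f, i.e. f ∉ (g).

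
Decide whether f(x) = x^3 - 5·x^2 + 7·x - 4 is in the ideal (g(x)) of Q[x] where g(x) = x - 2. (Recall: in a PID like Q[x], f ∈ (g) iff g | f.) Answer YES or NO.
In Q[x] the ideal (g) consists of all multiples of g, so f ∈ (g) iff g | f, i.e. iff the remainder of f on division by g is 0. Divide f by g (g is monic, so eliminate the leading term of the running remainder at each step):
  leading term x^3: subtract (x^2)·g(x) = x^3 - 2·x^2, leaving -3·x^2 + 7·x - 4
  leading term -3·x^2: subtract (-3·x)·g(x) = -3·x^2 + 6·x, leaving x - 4
  leading term x: subtract (1)·g(x) = x - 2, leaving -2
The remainder r(x) = -2 ≠ 0 (and deg r < deg g), so g ∤ f, i.e. f ∉ (g).

Final answer: NO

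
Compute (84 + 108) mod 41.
28

Reduce the summands first: 84 ≡ 2, 108 ≡ 26 (mod 41), so 84 + 108 ≡ 2 + 26 (mod 41). 2 + 26 = 28; 28 = 0·41 + 28, so (84 + 108) mod 41 = 28.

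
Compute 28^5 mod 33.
Use repeated squaring. Binary(5) = 101. Walk through the bits of the exponent 5 left-to-right: at each bit after the leading one, square the running value, then multiply by 28 if the bit is 1 (always reducing mod 33):
  bit 1 = 1 (leading): start with 28.
  bit 2 = 0: square 28^2 = 784 ≡ 25 (mod 33).
  bit 3 = 1: square 25^2 = 625 ≡ 31; bit is 1, so multiply 31·28 = 868 ≡ 10 (mod 33).
Final value: 28^5 ≡ 10 (mod 33).

Final answer: 10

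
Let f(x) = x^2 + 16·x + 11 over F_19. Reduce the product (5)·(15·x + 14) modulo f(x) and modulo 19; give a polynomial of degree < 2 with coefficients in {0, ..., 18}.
a · b ≡ 18·x + 13 (mod f(x))

Multiply as integer polynomials: a · b = 75·x + 70. Reducing coefficients mod 19: a · b ≡ 18·x + 13. This already has degree < 2, so no reduction by f is needed. Hence a · b ≡ 18·x + 13 in F_19[x]/(f).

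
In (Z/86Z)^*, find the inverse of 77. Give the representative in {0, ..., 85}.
77^(−1) ≡ 19 (mod 86)

Apply the extended Euclidean algorithm to (86, 77), tracking rows (r, s, t) with s·86 + t·77 = r. Each division r_prev = q·r_cur + r_new produces the new row as (previous row) − q·(current row):
  row A: (86, 1, 0)   [1·86 + 0·77 = 86]
  row B: (77, 0, 1)   [0·86 + 1·77 = 77]
  86 = 1·77 + 9   → row C = row A − 1·row B = (9, 1, −1)   [check: 1·86 − 1·77 = 9]
  77 = 8·9 + 5   → row D = row B − 8·row C = (5, −8, 9)   [check: −8·86 + 9·77 = 5]
  9 = 1·5 + 4   → row E = row C − 1·row D = (4, 9, −10)   [check: 9·86 − 10·77 = 4]
  5 = 1·4 + 1   → row F = row D − 1·row E = (1, −17, 19)   [check: −17·86 + 19·77 = 1]
  4 = 4·1 + 0   → remainder 0, stop. gcd = 1 (last nonzero row F).
The gcd is 1, so 77 is invertible mod 86. The last nonzero row gives −17·86 + 19·77 = 1, so t = 19. So 77^(−1) ≡ 19 (mod 86). Verify: 77 · 19 = 1463 ≡ 1 (mod 86). ✓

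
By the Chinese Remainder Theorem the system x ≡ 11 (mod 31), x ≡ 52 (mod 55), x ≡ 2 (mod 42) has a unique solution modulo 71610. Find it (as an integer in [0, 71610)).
x ≡ 22052 (mod 71610); the representative in [0, 71610) is 22052

The moduli 31, 55, 42 are pairwise coprime, so by the CRT there is a unique solution mod 31·55·42 = 71610.
Solve by successive substitution. Start with x ≡ 11 (mod 31).
  Combine with x ≡ 52 (mod 55): write x = 11 + 31·t and require 11 + 31·t ≡ 52 (mod 55), i.e. 31·t ≡ 52 − 11 ≡ 41 (mod 55). Since 31^(−1) ≡ 16 (mod 55), t ≡ 16·41 ≡ 51 (mod 55). So x ≡ 11 + 31·51 = 1592 (mod 1705).
  Combine with x ≡ 2 (mod 42): write x = 1592 + 1705·t and require 1592 + 1705·t ≡ 2 (mod 42), i.e. 1705·t ≡ 2 − 1592 ≡ 6 (mod 42). Since 1705^(−1) ≡ 37 (mod 42) (1705 ≡ 25 (mod 42)), t ≡ 37·6 ≡ 12 (mod 42). So x ≡ 1592 + 1705·12 = 22052 (mod 71610).
Unique solution in [0, 71610): x = 22052.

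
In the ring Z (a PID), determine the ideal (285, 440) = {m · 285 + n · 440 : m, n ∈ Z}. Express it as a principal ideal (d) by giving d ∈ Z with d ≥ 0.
(285, 440) = (5); d = 5

In the PID Z, (a, b) is generated by gcd(a, b). Compute gcd(440, 285) with the extended Euclidean algorithm, tracking rows (r, s, t) with s·440 + t·285 = r:
  row A: (440, 1, 0)   [1·440 + 0·285 = 440]
  row B: (285, 0, 1)   [0·440 + 1·285 = 285]
  440 = 1·285 + 155   → row C = row A − 1·row B = (155, 1, −1)   [check: 1·440 − 1·285 = 155]
  285 = 1·155 + 130   → row D = row B − 1·row C = (130, −1, 2)   [check: −1·440 + 2·285 = 130]
  155 = 1·130 + 25   → row E = row C − 1·row D = (25, 2, −3)   [check: 2·440 − 3·285 = 25]
  130 = 5·25 + 5   → row F = row D − 5·row E = (5, −11, 17)   [check: −11·440 + 17·285 = 5]
  25 = 5·5 + 0   → remainder 0, stop. gcd = 5 (last nonzero row F).
So gcd(285, 440) = 5, with Bézout identity −11·440 + 17·285 = 5. Containment (⊇): the Bézout identity exhibits 5 as an element of (285, 440), giving (5) ⊆ (285, 440). Containment (⊆): since 5 | 285 and 5 | 440 (285 = 5·57, 440 = 5·88), every Z-linear combination of 285 and 440 is divisible by 5, so (285, 440) ⊆ (5). Therefore (285, 440) = (5), d = 5.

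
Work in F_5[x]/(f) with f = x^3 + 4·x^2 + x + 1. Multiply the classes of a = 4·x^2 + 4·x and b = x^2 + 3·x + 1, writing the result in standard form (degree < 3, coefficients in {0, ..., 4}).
Multiply as integer polynomials: a · b = 4·x^4 + 16·x^3 + 16·x^2 + 4·x. Reducing coefficients mod 5: a · b ≡ 4·x^4 + x^3 + x^2 + 4·x. Now divide by f(x) = x^3 + 4·x^2 + x + 1 in F_5[x], eliminating the leading term at each step:
  leading term 4·x^4: subtract (4·x)·f(x) = 4·x^4 + x^3 + 4·x^2 + 4·x, leaving 2·x^2 (coefficients mod 5)
The degree is now < 3, so this is the remainder. Hence a · b ≡ 2·x^2 in F_5[x]/(f).

Final answer: a · b ≡ 2·x^2 (mod f(x))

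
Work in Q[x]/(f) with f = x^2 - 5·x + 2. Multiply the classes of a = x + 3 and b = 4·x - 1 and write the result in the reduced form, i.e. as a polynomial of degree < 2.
a · b ≡ 31·x - 11 (mod f(x))

First multiply in Q[x] without reducing: a · b = 4·x^2 + 11·x - 3. Now divide by f(x) = x^2 - 5·x + 2, eliminating the leading term at each step:
  leading term 4·x^2: subtract (4)·f(x) = 4·x^2 - 20·x + 8, leaving 31·x - 11
The degree is now < 2, so this is the remainder. Hence a · b ≡ 31·x - 11 in Q[x]/(f).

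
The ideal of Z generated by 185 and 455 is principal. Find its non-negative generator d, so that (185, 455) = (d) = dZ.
(185, 455) = (5); d = 5

In the PID Z, (a, b) is generated by gcd(a, b). Compute gcd(455, 185) with the extended Euclidean algorithm, tracking rows (r, s, t) with s·455 + t·185 = r:
  row A: (455, 1, 0)   [1·455 + 0·185 = 455]
  row B: (185, 0, 1)   [0·455 + 1·185 = 185]
  455 = 2·185 + 85   → row C = row A − 2·row B = (85, 1, −2)   [check: 1·455 − 2·185 = 85]
  185 = 2·85 + 15   → row D = row B − 2·row C = (15, −2, 5)   [check: −2·455 + 5·185 = 15]
  85 = 5·15 + 10   → row E = row C − 5·row D = (10, 11, −27)   [check: 11·455 − 27·185 = 10]
  15 = 1·10 + 5   → row F = row D − 1·row E = (5, −13, 32)   [check: −13·455 + 32·185 = 5]
  10 = 2·5 + 0   → remainder 0, stop. gcd = 5 (last nonzero row F).
So gcd(185, 455) = 5, with Bézout identity −13·455 + 32·185 = 5. Containment (⊇): the Bézout identity exhibits 5 as an element of (185, 455), giving (5) ⊆ (185, 455). Containment (⊆): since 5 | 185 and 5 | 455 (185 = 5·37, 455 = 5·91), every Z-linear combination of 185 and 455 is divisible by 5, so (185, 455) ⊆ (5). Therefore (185, 455) = (5), d = 5.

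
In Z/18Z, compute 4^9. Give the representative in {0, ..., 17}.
Use repeated squaring. Binary(9) = 1001. Walk through the bits of the exponent 9 left-to-right: at each bit after the leading one, square the running value, then multiply by 4 if the bit is 1 (always reducing mod 18):
  bit 1 = 1 (leading): start with 4.
  bit 2 = 0: square 4^2 = 16 (mod 18).
  bit 3 = 0: square 16^2 = 256 ≡ 4 (mod 18).
  bit 4 = 1: square 4^2 = 16; bit is 1, so multiply 16·4 = 64 ≡ 10 (mod 18).
Final value: 4^9 ≡ 10 (mod 18).

Final answer: 10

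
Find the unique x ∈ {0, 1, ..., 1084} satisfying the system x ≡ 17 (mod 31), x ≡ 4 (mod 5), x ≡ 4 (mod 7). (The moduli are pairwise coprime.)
x ≡ 389 (mod 1085); the representative in [0, 1085) is 389

The moduli 31, 5, 7 are pairwise coprime, so by the CRT there is a unique solution mod 31·5·7 = 1085.
Solve by successive substitution. Start with x ≡ 17 (mod 31).
  Combine with x ≡ 4 (mod 5): write x = 17 + 31·t and require 17 + 31·t ≡ 4 (mod 5), i.e. 31·t ≡ 4 − 17 ≡ 2 (mod 5). Since 31^(−1) ≡ 1 (mod 5) (31 ≡ 1 (mod 5)), t ≡ 1·2 ≡ 2 (mod 5). So x ≡ 17 + 31·2 = 79 (mod 155).
  Combine with x ≡ 4 (mod 7): write x = 79 + 155·t and require 79 + 155·t ≡ 4 (mod 7), i.e. 155·t ≡ 4 − 79 ≡ 2 (mod 7). Since 155^(−1) ≡ 1 (mod 7) (155 ≡ 1 (mod 7)), t ≡ 1·2 ≡ 2 (mod 7). So x ≡ 79 + 155·2 = 389 (mod 1085).
Unique solution in [0, 1085): x = 389.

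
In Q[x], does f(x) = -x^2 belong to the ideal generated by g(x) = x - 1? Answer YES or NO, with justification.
In Q[x] the ideal (g) consists of all multiples of g, so f ∈ (g) iff g | f, i.e. iff the remainder of f on division by g is 0. Divide f by g (g is monic, so eliminate the leading term of the running remainder at each step):
  leading term -x^2: subtract (-x)·g(x) = -x^2 + x, leaving -x
  leading term -x: subtract (-1)·g(x) = 1 - x, leaving -1
The remainder r(x) = -1 ≠ 0 (and deg r < deg g), so g ∤ f, i.e. f ∉ (g).

Final answer: NO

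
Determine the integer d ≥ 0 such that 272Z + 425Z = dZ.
In the PID Z, (a, b) is generated by gcd(a, b). Compute gcd(425, 272) with the extended Euclidean algorithm, tracking rows (r, s, t) with s·425 + t·272 = r:
  row A: (425, 1, 0)   [1·425 + 0·272 = 425]
  row B: (272, 0, 1)   [0·425 + 1·272 = 272]
  425 = 1·272 + 153   → row C = row A − 1·row B = (153, 1, −1)   [check: 1·425 − 1·272 = 153]
  272 = 1·153 + 119   → row D = row B − 1·row C = (119, −1, 2)   [check: −1·425 + 2·272 = 119]
  153 = 1·119 + 34   → row E = row C − 1·row D = (34, 2, −3)   [check: 2·425 − 3·272 = 34]
  119 = 3·34 + 17   → row F = row D − 3·row E = (17, −7, 11)   [check: −7·425 + 11·272 = 17]
  34 = 2·17 + 0   → remainder 0, stop. gcd = 17 (last nonzero row F).
So gcd(272, 425) = 17, with Bézout identity −7·425 + 11·272 = 17. Containment (⊇): the Bézout identity exhibits 17 as an element of (272, 425), giving (17) ⊆ (272, 425). Containment (⊆): since 17 | 272 and 17 | 425 (272 = 17·16, 425 = 17·25), every Z-linear combination of 272 and 425 is divisible by 17, so (272, 425) ⊆ (17). Therefore (272, 425) = (17), d = 17.

Final answer: (272, 425) = (17); d = 17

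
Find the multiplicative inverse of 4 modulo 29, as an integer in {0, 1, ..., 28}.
4^(−1) ≡ 22 (mod 29)

Apply the extended Euclidean algorithm to (29, 4), tracking rows (r, s, t) with s·29 + t·4 = r. Each division r_prev = q·r_cur + r_new produces the new row as (previous row) − q·(current row):
  row A: (29, 1, 0)   [1·29 + 0·4 = 29]
  row B: (4, 0, 1)   [0·29 + 1·4 = 4]
  29 = 7·4 + 1   → row C = row A − 7·row B = (1, 1, −7)   [check: 1·29 − 7·4 = 1]
  4 = 4·1 + 0   → remainder 0, stop. gcd = 1 (last nonzero row C).
The gcd is 1, so 4 is invertible mod 29. The last nonzero row gives 1·29 − 7·4 = 1, so t = −7. So 4^(−1) ≡ −7 ≡ 22 (mod 29). Verify: 4 · 22 = 88 ≡ 1 (mod 29). ✓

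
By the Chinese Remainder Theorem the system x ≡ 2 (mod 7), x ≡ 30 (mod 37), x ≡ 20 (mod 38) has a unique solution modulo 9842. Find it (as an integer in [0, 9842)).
The moduli 7, 37, 38 are pairwise coprime, so by the CRT there is a unique solution mod 7·37·38 = 9842.
Solve by successive substitution. Start with x ≡ 2 (mod 7).
  Combine with x ≡ 30 (mod 37): write x = 2 + 7·t and require 2 + 7·t ≡ 30 (mod 37), i.e. 7·t ≡ 30 − 2 ≡ 28 (mod 37). Since 7^(−1) ≡ 16 (mod 37), t ≡ 16·28 ≡ 4 (mod 37). So x ≡ 2 + 7·4 = 30 (mod 259).
  Combine with x ≡ 20 (mod 38): write x = 30 + 259·t and require 30 + 259·t ≡ 20 (mod 38), i.e. 259·t ≡ 20 − 30 ≡ 28 (mod 38). Since 259^(−1) ≡ 27 (mod 38) (259 ≡ 31 (mod 38)), t ≡ 27·28 ≡ 34 (mod 38). So x ≡ 30 + 259·34 = 8836 (mod 9842).
Unique solution in [0, 9842): x = 8836.

Final answer: x ≡ 8836 (mod 9842); the representative in [0, 9842) is 8836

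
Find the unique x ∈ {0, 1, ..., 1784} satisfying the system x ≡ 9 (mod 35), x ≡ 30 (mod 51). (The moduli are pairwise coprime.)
The moduli 35, 51 are pairwise coprime, so by the CRT there is a unique solution mod 35·51 = 1785.
Solve by successive substitution. Start with x ≡ 9 (mod 35).
  Combine with x ≡ 30 (mod 51): write x = 9 + 35·t and require 9 + 35·t ≡ 30 (mod 51), i.e. 35·t ≡ 30 − 9 ≡ 21 (mod 51). Since 35^(−1) ≡ 35 (mod 51), t ≡ 35·21 ≡ 21 (mod 51). So x ≡ 9 + 35·21 = 744 (mod 1785).
Unique solution in [0, 1785): x = 744.

Final answer: x ≡ 744 (mod 1785); the representative in [0, 1785) is 744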